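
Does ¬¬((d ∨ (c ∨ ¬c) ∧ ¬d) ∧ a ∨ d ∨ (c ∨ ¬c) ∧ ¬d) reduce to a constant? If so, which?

¬¬((d ∨ (c ∨ ¬c) ∧ ¬d) ∧ a ∨ d ∨ (c ∨ ¬c) ∧ ¬d)
= ¬¬(d ∨ (c ∨ ¬c) ∧ ¬d)   [absorption]
= ¬¬(d ∨ ¬d)   [complement / identity]
= d ∨ ¬d   [double negation]
= True   [complement]

yes, True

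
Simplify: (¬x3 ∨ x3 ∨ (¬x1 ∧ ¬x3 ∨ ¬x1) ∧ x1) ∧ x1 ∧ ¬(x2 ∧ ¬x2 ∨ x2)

x1 ∧ ¬x2

(¬x3 ∨ x3 ∨ (¬x1 ∧ ¬x3 ∨ ¬x1) ∧ x1) ∧ x1 ∧ ¬(x2 ∧ ¬x2 ∨ x2)
= (¬x3 ∨ x3 ∨ ¬x1 ∧ x1) ∧ x1 ∧ ¬(x2 ∧ ¬x2 ∨ x2)   (absorption)
= (¬x3 ∨ x3 ∨ ¬x1 ∧ x1) ∧ x1 ∧ ¬x2   (complement / identity)
= (¬x3 ∨ x3) ∧ x1 ∧ ¬x2   (complement / identity)
= x1 ∧ ¬x2   (complement / identity)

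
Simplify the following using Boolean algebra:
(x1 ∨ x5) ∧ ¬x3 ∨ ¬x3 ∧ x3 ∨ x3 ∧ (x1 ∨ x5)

x1 ∨ x5

(x1 ∨ x5) ∧ ¬x3 ∨ ¬x3 ∧ x3 ∨ x3 ∧ (x1 ∨ x5)
= (x1 ∨ x5) ∧ ¬x3 ∨ x3 ∧ (x1 ∨ x5)   [complement / identity]
= x1 ∨ x5   [distribution]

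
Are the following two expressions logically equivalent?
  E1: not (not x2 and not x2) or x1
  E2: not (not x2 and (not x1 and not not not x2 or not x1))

E1: not (not x2 and not x2) or x1
    = x2 or x2 or x1   (De Morgan)
    = x2 or x1   (idempotence)
E2: not (not x2 and (not x1 and not not not x2 or not x1))
    = not (not x2 and (not x1 and not x2 or not x1))   (double negation)
    = not (not x2 and not x1)   (absorption)
    = x2 or x1   (De Morgan)
Both reduce to x2 or x1, so they are equivalent.

Yes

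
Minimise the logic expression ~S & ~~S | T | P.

T | P

~S & ~~S | T | P
= ~S & S | T | P   (double negation)
= T | P   (complement / identity)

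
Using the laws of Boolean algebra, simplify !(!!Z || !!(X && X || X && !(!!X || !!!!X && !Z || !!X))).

!Z && !X

!(!!Z || !!(X && X || X && !(!!X || !!!!X && !Z || !!X)))
= !(!!Z || !!(X && X || X && !(!!X || !!X && !Z || !!X)))
= !(!!Z || !!(X && X || X && !(!!X || !!X)))
= !(!!Z || !!(X && X || X && !X && !X))
= !(!!Z || !!(X && X || X && !X))
= !(!!Z || !!X)
= !Z && !X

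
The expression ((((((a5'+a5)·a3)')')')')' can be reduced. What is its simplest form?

a3'

((((((a5'+a5)·a3)')')')')'
= ((((a5'+a5)·a3)')')'   (double negation)
= ((a3')')'   (complement / identity)
= a3'   (double negation)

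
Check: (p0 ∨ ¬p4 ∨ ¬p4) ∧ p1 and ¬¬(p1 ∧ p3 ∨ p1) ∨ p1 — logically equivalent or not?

No

E1: (p0 ∨ ¬p4 ∨ ¬p4) ∧ p1
    = (p0 ∨ ¬p4) ∧ p1   [idempotence]
E2: ¬¬(p1 ∧ p3 ∨ p1) ∨ p1
    = ¬¬p1 ∨ p1   [absorption]
    = p1 ∨ p1   [double negation]
    = p1   [idempotence]
These differ: at p0=0, p1=1, p3=0, p4=1, E1 = 0 but E2 = 1.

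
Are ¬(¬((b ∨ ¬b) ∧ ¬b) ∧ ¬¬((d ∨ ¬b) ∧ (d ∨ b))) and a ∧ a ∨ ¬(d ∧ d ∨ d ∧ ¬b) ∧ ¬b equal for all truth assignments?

E1: ¬(¬((b ∨ ¬b) ∧ ¬b) ∧ ¬¬((d ∨ ¬b) ∧ (d ∨ b)))
    = ¬(¬((b ∨ ¬b) ∧ ¬b) ∧ ¬¬(¬b ∧ b ∨ d))   [distribution]
    = (b ∨ ¬b) ∧ ¬b ∨ ¬(¬b ∧ b ∨ d)   [De Morgan]
    = (b ∨ ¬b) ∧ ¬b ∨ ¬d   [complement / identity]
    = ¬b ∨ ¬d   [complement / identity]
E2: a ∧ a ∨ ¬(d ∧ d ∨ d ∧ ¬b) ∧ ¬b
    = a ∧ a ∨ ¬((d ∨ ¬b) ∧ d) ∧ ¬b   [distribution]
    = a ∧ a ∨ ¬d ∧ ¬b   [absorption]
    = a ∨ ¬d ∧ ¬b   [idempotence]
These differ: at a=0, b=1, d=0, E1 = 1 but E2 = 0.

No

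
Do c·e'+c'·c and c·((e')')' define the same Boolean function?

E1: c·e'+c'·c
    = c·e'
E2: c·((e')')'
    = c·e'
Both reduce to c·e', so they are equivalent.

Yes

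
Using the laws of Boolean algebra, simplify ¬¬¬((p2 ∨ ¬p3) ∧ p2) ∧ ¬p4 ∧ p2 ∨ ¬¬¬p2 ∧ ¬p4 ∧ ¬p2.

¬¬¬((p2 ∨ ¬p3) ∧ p2) ∧ ¬p4 ∧ p2 ∨ ¬¬¬p2 ∧ ¬p4 ∧ ¬p2
= ¬¬¬p2 ∧ ¬p4 ∧ p2 ∨ ¬¬¬p2 ∧ ¬p4 ∧ ¬p2
= ¬¬¬p2 ∧ ¬p4
= ¬p2 ∧ ¬p4

¬p2 ∧ ¬p4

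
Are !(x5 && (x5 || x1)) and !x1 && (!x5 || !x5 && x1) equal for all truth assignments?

No

E1: !(x5 && (x5 || x1))
    = !x5   (absorption)
E2: !x1 && (!x5 || !x5 && x1)
    = !x1 && !x5   (absorption)
These differ: at x1=1, x5=0, E1 = 1 but E2 = 0.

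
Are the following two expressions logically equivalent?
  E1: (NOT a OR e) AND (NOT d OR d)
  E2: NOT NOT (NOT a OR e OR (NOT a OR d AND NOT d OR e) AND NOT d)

E1: (NOT a OR e) AND (NOT d OR d)
    = NOT a OR e   (complement / identity)
E2: NOT NOT (NOT a OR e OR (NOT a OR d AND NOT d OR e) AND NOT d)
    = NOT NOT (NOT a OR e OR (NOT a OR e) AND NOT d)   (complement / identity)
    = NOT a OR e OR (NOT a OR e) AND NOT d   (double negation)
    = NOT a OR e   (absorption)
Both reduce to NOT a OR e, so they are equivalent.

Yes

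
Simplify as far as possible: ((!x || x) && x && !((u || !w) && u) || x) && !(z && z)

((!x || x) && x && !((u || !w) && u) || x) && !(z && z)
= ((!x || x) && x && !u || x) && !(z && z)   — absorption
= ((!x || x) && x && !u || x) && !z   — idempotence
= (x && !u || x) && !z   — complement / identity
= x && !z   — absorption

x && !z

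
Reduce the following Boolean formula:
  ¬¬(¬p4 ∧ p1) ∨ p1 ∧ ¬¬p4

¬¬(¬p4 ∧ p1) ∨ p1 ∧ ¬¬p4
= ¬¬(¬p4 ∧ p1) ∨ p1 ∧ p4
= ¬p4 ∧ p1 ∨ p1 ∧ p4
= p1

p1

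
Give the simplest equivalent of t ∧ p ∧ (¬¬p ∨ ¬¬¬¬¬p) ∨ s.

t ∧ p ∧ (¬¬p ∨ ¬¬¬¬¬p) ∨ s
= t ∧ p ∧ (p ∨ ¬¬¬¬¬p) ∨ s
= t ∧ p ∧ (p ∨ ¬¬¬p) ∨ s
= t ∧ p ∧ (p ∨ ¬p) ∨ s
= t ∧ p ∨ s

t ∧ p ∨ s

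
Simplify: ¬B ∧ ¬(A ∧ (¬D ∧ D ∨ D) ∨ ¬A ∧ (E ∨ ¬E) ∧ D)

¬B ∧ ¬D

¬B ∧ ¬(A ∧ (¬D ∧ D ∨ D) ∨ ¬A ∧ (E ∨ ¬E) ∧ D)
= ¬B ∧ ¬(A ∧ (¬D ∧ D ∨ D) ∨ ¬A ∧ D)   [complement / identity]
= ¬B ∧ ¬(A ∧ D ∨ ¬A ∧ D)   [complement / identity]
= ¬B ∧ ¬D   [distribution]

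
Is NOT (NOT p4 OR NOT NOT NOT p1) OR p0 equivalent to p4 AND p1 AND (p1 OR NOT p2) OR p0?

Yes

E1: NOT (NOT p4 OR NOT NOT NOT p1) OR p0
    = NOT (NOT p4 OR NOT p1) OR p0   — double negation
    = p4 AND p1 OR p0   — De Morgan
E2: p4 AND p1 AND (p1 OR NOT p2) OR p0
    = p4 AND p1 OR p0   — absorption
Both reduce to p4 AND p1 OR p0, so they are equivalent.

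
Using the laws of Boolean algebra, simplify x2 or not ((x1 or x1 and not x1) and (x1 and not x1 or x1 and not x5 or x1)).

x2 or not x1

x2 or not ((x1 or x1 and not x1) and (x1 and not x1 or x1 and not x5 or x1))
= x2 or not (x1 and not x1 or x1 and (x1 and not x5 or x1))
= x2 or not (x1 and not x1 or x1 and x1)
= x2 or not x1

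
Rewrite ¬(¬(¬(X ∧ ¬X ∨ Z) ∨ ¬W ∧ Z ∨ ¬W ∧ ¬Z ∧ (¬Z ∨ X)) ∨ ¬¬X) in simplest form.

¬(¬(¬(X ∧ ¬X ∨ Z) ∨ ¬W ∧ Z ∨ ¬W ∧ ¬Z ∧ (¬Z ∨ X)) ∨ ¬¬X)
= ¬(¬(¬(X ∧ ¬X ∨ Z) ∨ ¬W ∧ Z ∨ ¬W ∧ ¬Z) ∨ ¬¬X)   [absorption]
= ¬(¬(¬(X ∧ ¬X ∨ Z) ∨ ¬W) ∨ ¬¬X)   [distribution]
= (¬(X ∧ ¬X ∨ Z) ∨ ¬W) ∧ ¬X   [De Morgan]
= (¬Z ∨ ¬W) ∧ ¬X   [complement / identity]

(¬Z ∨ ¬W) ∧ ¬X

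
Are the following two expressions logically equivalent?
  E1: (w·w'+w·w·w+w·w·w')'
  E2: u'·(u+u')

E1: (w·w'+w·w·w+w·w·w')'
    = (w·w'+w·w)'   (distribution)
    = w'   (distribution)
E2: u'·(u+u')
    = u'   (complement / identity)
These differ: at u=1, w=0, E1 = 1 but E2 = 0.

No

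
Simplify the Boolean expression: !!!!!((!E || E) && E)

!E

!!!!!((!E || E) && E)
= !!!!!E   — complement / identity
= !!!E   — double negation
= !E   — double negation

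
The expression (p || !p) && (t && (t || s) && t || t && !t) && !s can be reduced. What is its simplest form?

t && !s

(p || !p) && (t && (t || s) && t || t && !t) && !s
= (p || !p) && (t && t || t && !t) && !s   — absorption
= (t && t || t && !t) && !s   — complement / identity
= t && !s   — distribution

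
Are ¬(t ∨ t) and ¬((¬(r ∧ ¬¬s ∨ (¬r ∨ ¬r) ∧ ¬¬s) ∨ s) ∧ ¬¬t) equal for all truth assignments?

Yes

E1: ¬(t ∨ t)
    = ¬t   (idempotence)
E2: ¬((¬(r ∧ ¬¬s ∨ (¬r ∨ ¬r) ∧ ¬¬s) ∨ s) ∧ ¬¬t)
    = ¬((¬(r ∧ ¬¬s ∨ ¬r ∧ ¬¬s) ∨ s) ∧ ¬¬t)   (idempotence)
    = ¬((¬¬¬s ∨ s) ∧ ¬¬t)   (distribution)
    = ¬((¬s ∨ s) ∧ ¬¬t)   (double negation)
    = ¬((¬s ∨ s) ∧ t)   (double negation)
    = ¬t   (complement / identity)
Both reduce to ¬t, so they are equivalent.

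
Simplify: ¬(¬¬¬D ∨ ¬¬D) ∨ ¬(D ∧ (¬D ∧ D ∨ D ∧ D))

¬D

¬(¬¬¬D ∨ ¬¬D) ∨ ¬(D ∧ (¬D ∧ D ∨ D ∧ D))
= ¬(¬¬¬D ∨ ¬¬D) ∨ ¬(D ∧ D)
= ¬¬D ∧ ¬D ∨ ¬(D ∧ D)
= ¬¬D ∧ ¬D ∨ ¬D
= D ∧ ¬D ∨ ¬D
= ¬D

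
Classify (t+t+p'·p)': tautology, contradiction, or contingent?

(t+t+p'·p)'
= (t+t)'   (complement / identity)
= t'   (idempotence)
This depends on t, so it is not a constant.

contingent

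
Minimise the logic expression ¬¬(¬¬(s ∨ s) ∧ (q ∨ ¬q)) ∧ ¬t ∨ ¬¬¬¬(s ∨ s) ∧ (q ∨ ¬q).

¬¬(¬¬(s ∨ s) ∧ (q ∨ ¬q)) ∧ ¬t ∨ ¬¬¬¬(s ∨ s) ∧ (q ∨ ¬q)
= ¬¬(¬¬(s ∨ s) ∧ (q ∨ ¬q)) ∧ ¬t ∨ ¬¬(s ∨ s) ∧ (q ∨ ¬q)   [double negation]
= ¬¬(s ∨ s) ∧ (q ∨ ¬q) ∧ ¬t ∨ ¬¬(s ∨ s) ∧ (q ∨ ¬q)   [double negation]
= ¬¬(s ∨ s) ∧ (q ∨ ¬q)   [absorption]
= ¬¬(s ∨ s)   [complement / identity]
= ¬¬s   [idempotence]
= s   [double negation]

s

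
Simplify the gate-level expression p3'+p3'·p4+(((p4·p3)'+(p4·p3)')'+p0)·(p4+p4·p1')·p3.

p3'+p3'·p4+(((p4·p3)'+(p4·p3)')'+p0)·(p4+p4·p1')·p3
= p3'+p3'·p4+(p4·p3·p4·p3+p0)·(p4+p4·p1')·p3   — De Morgan
= p3'+p3'·p4+(p4·p3+p0)·(p4+p4·p1')·p3   — idempotence
= p3'+p3'·p4+(p4·p3+p0)·p4·p3   — absorption
= p3'+p3'·p4+p4·p3   — absorption
= p3'+p4   — distribution

p3'+p4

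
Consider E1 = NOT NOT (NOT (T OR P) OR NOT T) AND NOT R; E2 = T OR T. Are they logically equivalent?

No

E1: NOT NOT (NOT (T OR P) OR NOT T) AND NOT R
    = NOT ((T OR P) AND T) AND NOT R   (De Morgan)
    = NOT T AND NOT R   (absorption)
E2: T OR T
    = T   (idempotence)
These differ: at P=0, R=1, T=1, E1 = 0 but E2 = 1.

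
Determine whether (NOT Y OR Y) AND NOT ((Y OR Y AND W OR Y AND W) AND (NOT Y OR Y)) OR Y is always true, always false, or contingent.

(NOT Y OR Y) AND NOT ((Y OR Y AND W OR Y AND W) AND (NOT Y OR Y)) OR Y
= (NOT Y OR Y) AND NOT ((Y OR Y AND W) AND (NOT Y OR Y)) OR Y   (idempotence)
= (NOT Y OR Y) AND NOT (Y OR Y AND W) OR Y   (complement / identity)
= (NOT Y OR Y) AND NOT Y OR Y   (absorption)
= NOT Y OR Y   (complement / identity)
= TRUE   (complement)

always true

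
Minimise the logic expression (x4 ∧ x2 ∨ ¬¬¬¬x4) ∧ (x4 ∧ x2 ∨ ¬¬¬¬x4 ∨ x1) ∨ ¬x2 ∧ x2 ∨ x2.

(x4 ∧ x2 ∨ ¬¬¬¬x4) ∧ (x4 ∧ x2 ∨ ¬¬¬¬x4 ∨ x1) ∨ ¬x2 ∧ x2 ∨ x2
= (x4 ∧ x2 ∨ ¬¬¬¬x4) ∧ (x4 ∧ x2 ∨ ¬¬¬¬x4 ∨ x1) ∨ x2   (complement / identity)
= x4 ∧ x2 ∨ ¬¬¬¬x4 ∨ x2   (absorption)
= x4 ∧ x2 ∨ ¬¬x4 ∨ x2   (double negation)
= x4 ∧ x2 ∨ x4 ∨ x2   (double negation)
= x4 ∨ x2   (absorption)

x4 ∨ x2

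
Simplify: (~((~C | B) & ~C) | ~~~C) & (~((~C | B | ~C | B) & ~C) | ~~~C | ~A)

(~((~C | B) & ~C) | ~~~C) & (~((~C | B | ~C | B) & ~C) | ~~~C | ~A)
= (~((~C | B) & ~C) | ~~~C) & (~((~C | B) & ~C) | ~~~C | ~A)   (idempotence)
= ~((~C | B) & ~C) | ~~~C   (absorption)
= ~~C | ~~~C   (absorption)
= C | ~~~C   (double negation)
= C | ~C   (double negation)
= 1   (complement)

1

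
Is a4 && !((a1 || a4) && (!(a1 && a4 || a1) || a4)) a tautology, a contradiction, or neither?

a4 && !((a1 || a4) && (!(a1 && a4 || a1) || a4))
= a4 && !((a1 || a4) && (!a1 || a4))   [absorption]
= a4 && !(a4 || a1 && !a1)   [distribution]
= a4 && !a4   [complement / identity]
= false   [complement]

contradiction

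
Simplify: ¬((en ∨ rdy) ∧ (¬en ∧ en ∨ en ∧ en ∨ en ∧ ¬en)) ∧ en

¬((en ∨ rdy) ∧ (¬en ∧ en ∨ en ∧ en ∨ en ∧ ¬en)) ∧ en
= ¬((en ∨ rdy) ∧ (¬en ∧ en ∨ en ∧ en)) ∧ en   (complement / identity)
= ¬((en ∨ rdy) ∧ en) ∧ en   (distribution)
= ¬en ∧ en   (absorption)
= False   (complement)

False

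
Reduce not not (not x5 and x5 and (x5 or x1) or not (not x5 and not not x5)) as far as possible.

not not (not x5 and x5 and (x5 or x1) or not (not x5 and not not x5))
= not not (not x5 and x5 and (x5 or x1) or x5 or not x5)   [De Morgan]
= not not (not x5 and x5 or x5 or not x5)   [absorption]
= not not (x5 or not x5)   [complement / identity]
= x5 or not x5   [double negation]
= True   [complement]

True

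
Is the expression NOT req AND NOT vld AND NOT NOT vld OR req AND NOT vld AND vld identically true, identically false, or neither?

identically false

NOT req AND NOT vld AND NOT NOT vld OR req AND NOT vld AND vld
= NOT req AND NOT vld AND vld OR req AND NOT vld AND vld
= NOT vld AND vld
= FALSE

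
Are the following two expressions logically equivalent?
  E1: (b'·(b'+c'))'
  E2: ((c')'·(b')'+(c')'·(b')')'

No

E1: (b'·(b'+c'))'
    = (b')'   (absorption)
    = b   (double negation)
E2: ((c')'·(b')'+(c')'·(b')')'
    = ((c')'·(b')')'   (idempotence)
    = c'+b'   (De Morgan)
These differ: at b=0, c=0, E1 = 0 but E2 = 1.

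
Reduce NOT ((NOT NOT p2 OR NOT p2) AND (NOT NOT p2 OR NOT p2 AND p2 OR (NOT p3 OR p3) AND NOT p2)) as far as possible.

FALSE

NOT ((NOT NOT p2 OR NOT p2) AND (NOT NOT p2 OR NOT p2 AND p2 OR (NOT p3 OR p3) AND NOT p2))
= NOT ((NOT NOT p2 OR NOT p2) AND (NOT NOT p2 OR (NOT p3 OR p3) AND NOT p2))   — complement / identity
= NOT ((NOT NOT p2 OR NOT p2) AND (NOT NOT p2 OR NOT p2))   — complement / identity
= NOT (NOT NOT p2 OR NOT p2)   — idempotence
= NOT p2 AND p2   — De Morgan
= FALSE   — complement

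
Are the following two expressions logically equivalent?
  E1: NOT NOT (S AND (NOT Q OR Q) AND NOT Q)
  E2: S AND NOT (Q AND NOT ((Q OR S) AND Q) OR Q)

E1: NOT NOT (S AND (NOT Q OR Q) AND NOT Q)
    = S AND (NOT Q OR Q) AND NOT Q   [double negation]
    = S AND NOT Q   [complement / identity]
E2: S AND NOT (Q AND NOT ((Q OR S) AND Q) OR Q)
    = S AND NOT (Q AND NOT Q OR Q)   [absorption]
    = S AND NOT Q   [complement / identity]
Both reduce to S AND NOT Q, so they are equivalent.

Yes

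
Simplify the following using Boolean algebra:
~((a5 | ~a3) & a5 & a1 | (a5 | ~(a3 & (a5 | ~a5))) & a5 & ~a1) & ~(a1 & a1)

~a5 & ~a1

~((a5 | ~a3) & a5 & a1 | (a5 | ~(a3 & (a5 | ~a5))) & a5 & ~a1) & ~(a1 & a1)
= ~((a5 | ~a3) & a5 & a1 | (a5 | ~(a3 & (a5 | ~a5))) & a5 & ~a1) & ~a1
= ~((a5 | ~a3) & a5 & a1 | (a5 | ~a3) & a5 & ~a1) & ~a1
= ~((a5 | ~a3) & a5) & ~a1
= ~a5 & ~a1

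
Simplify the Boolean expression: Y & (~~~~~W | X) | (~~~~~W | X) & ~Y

Y & (~~~~~W | X) | (~~~~~W | X) & ~Y
= ~~~~~W | X   (distribution)
= ~~~W | X   (double negation)
= ~W | X   (double negation)

~W | X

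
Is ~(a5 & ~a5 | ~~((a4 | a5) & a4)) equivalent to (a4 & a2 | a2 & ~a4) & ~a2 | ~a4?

Yes

E1: ~(a5 & ~a5 | ~~((a4 | a5) & a4))
    = ~~~((a4 | a5) & a4)   [complement / identity]
    = ~((a4 | a5) & a4)   [double negation]
    = ~a4   [absorption]
E2: (a4 & a2 | a2 & ~a4) & ~a2 | ~a4
    = a2 & ~a2 | ~a4   [distribution]
    = ~a4   [complement / identity]
Both reduce to ~a4, so they are equivalent.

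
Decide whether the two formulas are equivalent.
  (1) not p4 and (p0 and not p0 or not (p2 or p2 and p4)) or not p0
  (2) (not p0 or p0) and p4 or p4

No

E1: not p4 and (p0 and not p0 or not (p2 or p2 and p4)) or not p0
    = not p4 and (p0 and not p0 or not p2) or not p0   (absorption)
    = not p4 and not p2 or not p0   (complement / identity)
E2: (not p0 or p0) and p4 or p4
    = p4 or p4   (complement / identity)
    = p4   (idempotence)
These differ: at p0=0, p2=0, p4=0, E1 = 1 but E2 = 0.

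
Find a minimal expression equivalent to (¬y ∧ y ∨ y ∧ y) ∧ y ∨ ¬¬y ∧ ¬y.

(¬y ∧ y ∨ y ∧ y) ∧ y ∨ ¬¬y ∧ ¬y
= y ∧ y ∨ ¬¬y ∧ ¬y   (distribution)
= y ∧ y ∨ y ∧ ¬y   (double negation)
= y   (distribution)

y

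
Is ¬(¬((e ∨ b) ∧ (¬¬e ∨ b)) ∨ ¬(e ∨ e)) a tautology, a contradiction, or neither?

neither

¬(¬((e ∨ b) ∧ (¬¬e ∨ b)) ∨ ¬(e ∨ e))
= (e ∨ b) ∧ (¬¬e ∨ b) ∧ (e ∨ e)
= (e ∨ b) ∧ (¬¬e ∨ b) ∧ e
= (e ∨ b) ∧ (e ∨ b) ∧ e
= (e ∨ b) ∧ e
= e
This depends on e, so it is not a constant.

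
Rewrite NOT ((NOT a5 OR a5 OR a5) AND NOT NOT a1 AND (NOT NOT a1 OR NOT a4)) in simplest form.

NOT a1

NOT ((NOT a5 OR a5 OR a5) AND NOT NOT a1 AND (NOT NOT a1 OR NOT a4))
= NOT ((NOT a5 OR a5) AND NOT NOT a1 AND (NOT NOT a1 OR NOT a4))
= NOT (NOT NOT a1 AND (NOT NOT a1 OR NOT a4))
= NOT NOT NOT a1
= NOT a1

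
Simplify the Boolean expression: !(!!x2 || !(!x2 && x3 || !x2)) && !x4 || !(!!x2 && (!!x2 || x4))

!(!!x2 || !(!x2 && x3 || !x2)) && !x4 || !(!!x2 && (!!x2 || x4))
= !(!!x2 || !(!x2 && x3 || !x2)) && !x4 || !!!x2   [absorption]
= !(!!x2 || !!x2) && !x4 || !!!x2   [absorption]
= !!!x2 && !x4 || !!!x2   [idempotence]
= !!!x2   [absorption]
= !x2   [double negation]

!x2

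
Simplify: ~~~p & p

0

~~~p & p
= ~p & p   — double negation
= 0   — complement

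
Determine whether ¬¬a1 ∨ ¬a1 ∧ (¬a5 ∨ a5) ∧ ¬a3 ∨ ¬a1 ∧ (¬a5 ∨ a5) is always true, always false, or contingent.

¬¬a1 ∨ ¬a1 ∧ (¬a5 ∨ a5) ∧ ¬a3 ∨ ¬a1 ∧ (¬a5 ∨ a5)
= a1 ∨ ¬a1 ∧ (¬a5 ∨ a5) ∧ ¬a3 ∨ ¬a1 ∧ (¬a5 ∨ a5)
= a1 ∨ ¬a1 ∧ (¬a5 ∨ a5)
= a1 ∨ ¬a1
= True

always true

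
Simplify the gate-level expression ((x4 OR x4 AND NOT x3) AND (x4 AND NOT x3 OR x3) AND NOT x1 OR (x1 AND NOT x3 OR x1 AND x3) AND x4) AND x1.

x4 AND x1

((x4 OR x4 AND NOT x3) AND (x4 AND NOT x3 OR x3) AND NOT x1 OR (x1 AND NOT x3 OR x1 AND x3) AND x4) AND x1
= ((x4 AND x3 OR x4 AND NOT x3) AND NOT x1 OR (x1 AND NOT x3 OR x1 AND x3) AND x4) AND x1   [distribution]
= (x4 AND NOT x1 OR (x1 AND NOT x3 OR x1 AND x3) AND x4) AND x1   [distribution]
= (x4 AND NOT x1 OR x1 AND x4) AND x1   [distribution]
= x4 AND x1   [distribution]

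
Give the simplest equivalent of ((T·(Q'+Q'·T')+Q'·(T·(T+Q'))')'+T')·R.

(Q+T')·R

((T·(Q'+Q'·T')+Q'·(T·(T+Q'))')'+T')·R
= ((T·(Q'+Q'·T')+Q'·T')'+T')·R   — absorption
= ((T·Q'+Q'·T')'+T')·R   — absorption
= ((Q')'+T')·R   — distribution
= (Q+T')·R   — double negation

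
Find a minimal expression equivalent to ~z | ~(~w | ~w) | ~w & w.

~z | ~(~w | ~w) | ~w & w
= ~z | w & w | ~w & w   (De Morgan)
= ~z | w   (distribution)

~z | w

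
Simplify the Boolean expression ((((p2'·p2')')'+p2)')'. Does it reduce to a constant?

((((p2'·p2')')'+p2)')'
= ((p2'·p2')')'+p2   — double negation
= (p2+p2)'+p2   — De Morgan
= p2'+p2   — idempotence
= 1   — complement

1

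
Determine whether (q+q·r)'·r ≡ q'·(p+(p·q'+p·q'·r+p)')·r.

E1: (q+q·r)'·r
    = q'·r   — absorption
E2: q'·(p+(p·q'+p·q'·r+p)')·r
    = q'·(p+(p·q'+p)')·r   — absorption
    = q'·(p+p')·r   — absorption
    = q'·r   — complement / identity
Both reduce to q'·r, so they are equivalent.

Yes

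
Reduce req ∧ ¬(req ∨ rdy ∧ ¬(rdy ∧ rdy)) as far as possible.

req ∧ ¬(req ∨ rdy ∧ ¬(rdy ∧ rdy))
= req ∧ ¬(req ∨ rdy ∧ ¬rdy)   [idempotence]
= req ∧ ¬req   [complement / identity]
= False   [complement]

False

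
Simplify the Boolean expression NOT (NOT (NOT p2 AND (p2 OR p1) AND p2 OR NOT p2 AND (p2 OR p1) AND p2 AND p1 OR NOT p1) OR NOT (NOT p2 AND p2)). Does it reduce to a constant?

NOT (NOT (NOT p2 AND (p2 OR p1) AND p2 OR NOT p2 AND (p2 OR p1) AND p2 AND p1 OR NOT p1) OR NOT (NOT p2 AND p2))
= NOT (NOT (NOT p2 AND (p2 OR p1) AND p2 OR NOT p1) OR NOT (NOT p2 AND p2))
= NOT (NOT (NOT p2 AND p2 OR NOT p1) OR NOT (NOT p2 AND p2))
= (NOT p2 AND p2 OR NOT p1) AND NOT p2 AND p2
= NOT p2 AND p2
= FALSE

FALSE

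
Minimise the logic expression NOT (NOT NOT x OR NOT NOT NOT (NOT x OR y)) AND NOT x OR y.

NOT x OR y

NOT (NOT NOT x OR NOT NOT NOT (NOT x OR y)) AND NOT x OR y
= NOT (NOT NOT x OR NOT (NOT x OR y)) AND NOT x OR y   [double negation]
= NOT x AND (NOT x OR y) AND NOT x OR y   [De Morgan]
= NOT x AND NOT x OR y   [absorption]
= NOT x OR y   [idempotence]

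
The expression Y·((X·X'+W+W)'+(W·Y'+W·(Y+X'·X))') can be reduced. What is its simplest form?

Y·((X·X'+W+W)'+(W·Y'+W·(Y+X'·X))')
= Y·((X·X'+W+W)'+(W·Y'+W·Y)')   [complement / identity]
= Y·((W+W)'+(W·Y'+W·Y)')   [complement / identity]
= Y·((W+W)'+W')   [distribution]
= Y·(W'+W')   [idempotence]
= Y·W'   [idempotence]

Y·W'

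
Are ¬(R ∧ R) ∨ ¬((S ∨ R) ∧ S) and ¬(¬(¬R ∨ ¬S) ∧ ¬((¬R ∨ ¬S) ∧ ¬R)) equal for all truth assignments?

Yes

E1: ¬(R ∧ R) ∨ ¬((S ∨ R) ∧ S)
    = ¬(R ∧ R) ∨ ¬S   — absorption
    = ¬R ∨ ¬S   — idempotence
E2: ¬(¬(¬R ∨ ¬S) ∧ ¬((¬R ∨ ¬S) ∧ ¬R))
    = ¬R ∨ ¬S ∨ (¬R ∨ ¬S) ∧ ¬R   — De Morgan
    = ¬R ∨ ¬S   — absorption
Both reduce to ¬R ∨ ¬S, so they are equivalent.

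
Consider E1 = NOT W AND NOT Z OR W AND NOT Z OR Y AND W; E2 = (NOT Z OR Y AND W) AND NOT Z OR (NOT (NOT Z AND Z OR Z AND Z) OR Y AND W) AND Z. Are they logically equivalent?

E1: NOT W AND NOT Z OR W AND NOT Z OR Y AND W
    = NOT Z OR Y AND W   (distribution)
E2: (NOT Z OR Y AND W) AND NOT Z OR (NOT (NOT Z AND Z OR Z AND Z) OR Y AND W) AND Z
    = (NOT Z OR Y AND W) AND NOT Z OR (NOT Z OR Y AND W) AND Z   (distribution)
    = NOT Z OR Y AND W   (distribution)
Both reduce to NOT Z OR Y AND W, so they are equivalent.

Yes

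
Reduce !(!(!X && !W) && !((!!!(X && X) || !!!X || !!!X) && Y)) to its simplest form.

!(!(!X && !W) && !((!!!(X && X) || !!!X || !!!X) && Y))
= !(!(!X && !W) && !((!!!X || !!!X || !!!X) && Y))   [idempotence]
= !X && !W || (!!!X || !!!X || !!!X) && Y   [De Morgan]
= !X && !W || (!!!X || !!!X) && Y   [idempotence]
= !X && !W || !!!X && Y   [idempotence]
= !X && !W || !X && Y   [double negation]
= !X && (!W || Y)   [distribution]

!X && (!W || Y)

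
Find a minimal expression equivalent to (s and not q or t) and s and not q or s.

s

(s and not q or t) and s and not q or s
= s and not q or s   (absorption)
= s   (absorption)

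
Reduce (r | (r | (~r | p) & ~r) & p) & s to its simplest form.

(r | (r | (~r | p) & ~r) & p) & s
= (r | (r | ~r) & p) & s   (absorption)
= (r | p) & s   (complement / identity)

(r | p) & s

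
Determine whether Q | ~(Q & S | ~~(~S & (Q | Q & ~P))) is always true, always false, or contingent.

always true

Q | ~(Q & S | ~~(~S & (Q | Q & ~P)))
= Q | ~(Q & S | ~~(~S & Q))
= Q | ~(Q & S | ~S & Q)
= Q | ~Q
= 1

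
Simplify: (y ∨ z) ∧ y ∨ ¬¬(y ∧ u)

y

(y ∨ z) ∧ y ∨ ¬¬(y ∧ u)
= y ∨ ¬¬(y ∧ u)   — absorption
= y ∨ y ∧ u   — double negation
= y   — absorption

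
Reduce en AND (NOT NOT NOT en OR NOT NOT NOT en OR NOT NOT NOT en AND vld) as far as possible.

en AND (NOT NOT NOT en OR NOT NOT NOT en OR NOT NOT NOT en AND vld)
= en AND (NOT NOT NOT en OR NOT NOT NOT en)   (absorption)
= en AND NOT NOT NOT en   (idempotence)
= en AND NOT en   (double negation)
= FALSE   (complement)

FALSE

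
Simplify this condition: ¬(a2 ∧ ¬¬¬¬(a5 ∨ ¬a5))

¬a2

¬(a2 ∧ ¬¬¬¬(a5 ∨ ¬a5))
= ¬(a2 ∧ ¬¬(a5 ∨ ¬a5))   — double negation
= ¬(a2 ∧ (a5 ∨ ¬a5))   — double negation
= ¬a2   — complement / identity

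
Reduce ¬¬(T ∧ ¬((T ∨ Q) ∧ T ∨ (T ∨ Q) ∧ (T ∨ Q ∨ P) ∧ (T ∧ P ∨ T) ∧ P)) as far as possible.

False

¬¬(T ∧ ¬((T ∨ Q) ∧ T ∨ (T ∨ Q) ∧ (T ∨ Q ∨ P) ∧ (T ∧ P ∨ T) ∧ P))
= ¬¬(T ∧ ¬((T ∨ Q) ∧ T ∨ (T ∨ Q) ∧ (T ∧ P ∨ T) ∧ P))   [absorption]
= ¬¬(T ∧ ¬((T ∨ Q) ∧ T ∨ (T ∨ Q) ∧ T ∧ P))   [absorption]
= ¬¬(T ∧ ¬((T ∨ Q) ∧ T))   [absorption]
= T ∧ ¬((T ∨ Q) ∧ T)   [double negation]
= T ∧ ¬T   [absorption]
= False   [complement]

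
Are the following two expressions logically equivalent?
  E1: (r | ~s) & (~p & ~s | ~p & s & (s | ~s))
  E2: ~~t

E1: (r | ~s) & (~p & ~s | ~p & s & (s | ~s))
    = (r | ~s) & (~p & ~s | ~p & s)   (complement / identity)
    = (r | ~s) & ~p   (distribution)
E2: ~~t
    = t   (double negation)
These differ: at p=1, r=0, s=0, t=1, E1 = 0 but E2 = 1.

No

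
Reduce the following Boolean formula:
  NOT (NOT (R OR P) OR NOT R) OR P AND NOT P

NOT (NOT (R OR P) OR NOT R) OR P AND NOT P
= (R OR P) AND R OR P AND NOT P
= (R OR P) AND R
= R

R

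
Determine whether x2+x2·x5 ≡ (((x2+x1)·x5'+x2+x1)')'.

No

E1: x2+x2·x5
    = x2   [absorption]
E2: (((x2+x1)·x5'+x2+x1)')'
    = (x2+x1)·x5'+x2+x1   [double negation]
    = x2+x1   [absorption]
These differ: at x1=1, x2=0, x5=0, E1 = 0 but E2 = 1.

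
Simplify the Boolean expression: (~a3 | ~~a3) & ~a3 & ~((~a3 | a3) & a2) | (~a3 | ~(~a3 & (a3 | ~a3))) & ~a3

~a3

(~a3 | ~~a3) & ~a3 & ~((~a3 | a3) & a2) | (~a3 | ~(~a3 & (a3 | ~a3))) & ~a3
= (~a3 | ~~a3) & ~a3 & ~a2 | (~a3 | ~(~a3 & (a3 | ~a3))) & ~a3   [complement / identity]
= (~a3 | ~~a3) & ~a3 & ~a2 | (~a3 | ~~a3) & ~a3   [complement / identity]
= (~a3 | ~~a3) & ~a3   [absorption]
= (~a3 | a3) & ~a3   [double negation]
= ~a3   [complement / identity]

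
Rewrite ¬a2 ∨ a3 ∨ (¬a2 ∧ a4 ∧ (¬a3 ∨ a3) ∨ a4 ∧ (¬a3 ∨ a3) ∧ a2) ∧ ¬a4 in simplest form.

¬a2 ∨ a3

¬a2 ∨ a3 ∨ (¬a2 ∧ a4 ∧ (¬a3 ∨ a3) ∨ a4 ∧ (¬a3 ∨ a3) ∧ a2) ∧ ¬a4
= ¬a2 ∨ a3 ∨ a4 ∧ (¬a3 ∨ a3) ∧ ¬a4   (distribution)
= ¬a2 ∨ a3 ∨ a4 ∧ ¬a4   (complement / identity)
= ¬a2 ∨ a3   (complement / identity)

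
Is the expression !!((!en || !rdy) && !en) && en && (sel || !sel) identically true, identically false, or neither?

identically false

!!((!en || !rdy) && !en) && en && (sel || !sel)
= !!!en && en && (sel || !sel)   [absorption]
= !!!en && en   [complement / identity]
= !en && en   [double negation]
= false   [complement]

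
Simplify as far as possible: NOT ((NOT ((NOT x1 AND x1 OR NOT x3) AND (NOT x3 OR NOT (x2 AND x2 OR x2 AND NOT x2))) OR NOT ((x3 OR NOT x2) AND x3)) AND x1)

NOT ((NOT ((NOT x1 AND x1 OR NOT x3) AND (NOT x3 OR NOT (x2 AND x2 OR x2 AND NOT x2))) OR NOT ((x3 OR NOT x2) AND x3)) AND x1)
= NOT ((NOT ((NOT x1 AND x1 OR NOT x3) AND (NOT x3 OR NOT (x2 AND x2 OR x2 AND NOT x2))) OR NOT x3) AND x1)
= NOT ((NOT ((NOT x1 AND x1 OR NOT x3) AND (NOT x3 OR NOT x2)) OR NOT x3) AND x1)
= NOT ((NOT (NOT x3 AND (NOT x3 OR NOT x2)) OR NOT x3) AND x1)
= NOT ((NOT NOT x3 OR NOT x3) AND x1)
= NOT ((x3 OR NOT x3) AND x1)
= NOT x1

NOT x1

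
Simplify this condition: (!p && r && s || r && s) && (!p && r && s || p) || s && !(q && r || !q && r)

s

(!p && r && s || r && s) && (!p && r && s || p) || s && !(q && r || !q && r)
= r && s && p || !p && r && s || s && !(q && r || !q && r)   [distribution]
= r && s && p || !p && r && s || s && !r   [distribution]
= r && s || s && !r   [distribution]
= s   [distribution]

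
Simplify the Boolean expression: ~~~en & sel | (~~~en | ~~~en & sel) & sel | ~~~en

~en

~~~en & sel | (~~~en | ~~~en & sel) & sel | ~~~en
= ~~~en & sel | ~~~en & sel | ~~~en
= ~~~en & sel | ~~~en
= ~~~en
= ~en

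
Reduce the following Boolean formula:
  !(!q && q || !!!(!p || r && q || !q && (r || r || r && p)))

!p || r

!(!q && q || !!!(!p || r && q || !q && (r || r || r && p)))
= !(!q && q || !!!(!p || r && q || !q && (r || r)))
= !!!!(!p || r && q || !q && (r || r))
= !!!!(!p || r && q || !q && r)
= !!!!(!p || r)
= !!(!p || r)
= !p || r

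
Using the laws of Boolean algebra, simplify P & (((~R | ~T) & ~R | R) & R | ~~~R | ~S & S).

P

P & (((~R | ~T) & ~R | R) & R | ~~~R | ~S & S)
= P & (((~R | ~T) & ~R | R) & R | ~~~R)
= P & ((~R | R) & R | ~~~R)
= P & (R | ~~~R)
= P & (R | ~R)
= P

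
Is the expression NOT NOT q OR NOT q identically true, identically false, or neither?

NOT NOT q OR NOT q
= q OR NOT q   (double negation)
= TRUE   (complement)

identically true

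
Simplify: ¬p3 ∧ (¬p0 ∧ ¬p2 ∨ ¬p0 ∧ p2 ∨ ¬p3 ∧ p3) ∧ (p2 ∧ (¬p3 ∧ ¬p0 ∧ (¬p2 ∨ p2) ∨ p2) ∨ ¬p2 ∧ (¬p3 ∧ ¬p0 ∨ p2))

¬p3 ∧ (¬p0 ∧ ¬p2 ∨ ¬p0 ∧ p2 ∨ ¬p3 ∧ p3) ∧ (p2 ∧ (¬p3 ∧ ¬p0 ∧ (¬p2 ∨ p2) ∨ p2) ∨ ¬p2 ∧ (¬p3 ∧ ¬p0 ∨ p2))
= ¬p3 ∧ (¬p0 ∨ ¬p3 ∧ p3) ∧ (p2 ∧ (¬p3 ∧ ¬p0 ∧ (¬p2 ∨ p2) ∨ p2) ∨ ¬p2 ∧ (¬p3 ∧ ¬p0 ∨ p2))   — distribution
= ¬p3 ∧ (¬p0 ∨ ¬p3 ∧ p3) ∧ (p2 ∧ (¬p3 ∧ ¬p0 ∨ p2) ∨ ¬p2 ∧ (¬p3 ∧ ¬p0 ∨ p2))   — complement / identity
= ¬p3 ∧ ¬p0 ∧ (p2 ∧ (¬p3 ∧ ¬p0 ∨ p2) ∨ ¬p2 ∧ (¬p3 ∧ ¬p0 ∨ p2))   — complement / identity
= ¬p3 ∧ ¬p0 ∧ (¬p3 ∧ ¬p0 ∨ p2)   — distribution
= ¬p3 ∧ ¬p0   — absorption

¬p3 ∧ ¬p0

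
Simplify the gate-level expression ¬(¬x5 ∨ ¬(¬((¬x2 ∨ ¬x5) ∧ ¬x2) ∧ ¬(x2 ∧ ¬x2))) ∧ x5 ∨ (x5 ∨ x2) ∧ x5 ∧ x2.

x5 ∧ x2

¬(¬x5 ∨ ¬(¬((¬x2 ∨ ¬x5) ∧ ¬x2) ∧ ¬(x2 ∧ ¬x2))) ∧ x5 ∨ (x5 ∨ x2) ∧ x5 ∧ x2
= ¬(¬x5 ∨ (¬x2 ∨ ¬x5) ∧ ¬x2 ∨ x2 ∧ ¬x2) ∧ x5 ∨ (x5 ∨ x2) ∧ x5 ∧ x2   (De Morgan)
= ¬(¬x5 ∨ (¬x2 ∨ ¬x5) ∧ ¬x2) ∧ x5 ∨ (x5 ∨ x2) ∧ x5 ∧ x2   (complement / identity)
= ¬(¬x5 ∨ ¬x2) ∧ x5 ∨ (x5 ∨ x2) ∧ x5 ∧ x2   (absorption)
= x5 ∧ x2 ∧ x5 ∨ (x5 ∨ x2) ∧ x5 ∧ x2   (De Morgan)
= x5 ∧ x2 ∧ x5 ∨ x5 ∧ x2   (absorption)
= x5 ∧ x2   (absorption)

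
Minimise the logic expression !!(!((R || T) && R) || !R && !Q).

!!(!((R || T) && R) || !R && !Q)
= !!(!R || !R && !Q)
= !!!R
= !R

!R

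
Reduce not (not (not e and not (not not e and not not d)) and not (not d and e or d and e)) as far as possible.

True

not (not (not e and not (not not e and not not d)) and not (not d and e or d and e))
= not (not (not e and (not e or not d)) and not (not d and e or d and e))   (De Morgan)
= not e and (not e or not d) or not d and e or d and e   (De Morgan)
= not e and (not e or not d) or e   (distribution)
= not e or e   (absorption)
= True   (complement)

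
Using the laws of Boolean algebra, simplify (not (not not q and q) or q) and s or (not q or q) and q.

s or q

(not (not not q and q) or q) and s or (not q or q) and q
= (not (q and q) or q) and s or (not q or q) and q   — double negation
= (not q or q) and s or (not q or q) and q   — idempotence
= s or (not q or q) and q   — complement / identity
= s or q   — complement / identity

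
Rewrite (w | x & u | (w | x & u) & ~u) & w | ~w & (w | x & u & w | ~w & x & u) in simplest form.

w | x & u

(w | x & u | (w | x & u) & ~u) & w | ~w & (w | x & u & w | ~w & x & u)
= (w | x & u) & w | ~w & (w | x & u & w | ~w & x & u)
= (w | x & u) & w | ~w & (w | x & u)
= w | x & u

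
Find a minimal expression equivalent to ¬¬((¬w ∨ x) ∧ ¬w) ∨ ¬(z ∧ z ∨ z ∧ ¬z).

¬¬((¬w ∨ x) ∧ ¬w) ∨ ¬(z ∧ z ∨ z ∧ ¬z)
= (¬w ∨ x) ∧ ¬w ∨ ¬(z ∧ z ∨ z ∧ ¬z)   — double negation
= ¬w ∨ ¬(z ∧ z ∨ z ∧ ¬z)   — absorption
= ¬w ∨ ¬z   — distribution

¬w ∨ ¬z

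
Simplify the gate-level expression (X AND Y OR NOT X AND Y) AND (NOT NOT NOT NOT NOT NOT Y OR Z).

Y

(X AND Y OR NOT X AND Y) AND (NOT NOT NOT NOT NOT NOT Y OR Z)
= Y AND (NOT NOT NOT NOT NOT NOT Y OR Z)
= Y AND (NOT NOT NOT NOT Y OR Z)
= Y AND (NOT NOT Y OR Z)
= Y AND (Y OR Z)
= Y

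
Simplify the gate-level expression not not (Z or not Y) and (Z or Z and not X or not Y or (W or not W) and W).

not not (Z or not Y) and (Z or Z and not X or not Y or (W or not W) and W)
= not not (Z or not Y) and (Z or Z and not X or not Y or W)
= not not (Z or not Y) and (Z or not Y or W)
= (Z or not Y) and (Z or not Y or W)
= Z or not Y

Z or not Y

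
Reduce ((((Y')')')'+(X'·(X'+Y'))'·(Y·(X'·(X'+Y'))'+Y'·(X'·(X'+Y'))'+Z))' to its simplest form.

((((Y')')')'+(X'·(X'+Y'))'·(Y·(X'·(X'+Y'))'+Y'·(X'·(X'+Y'))'+Z))'
= ((Y')'+(X'·(X'+Y'))'·(Y·(X'·(X'+Y'))'+Y'·(X'·(X'+Y'))'+Z))'   [double negation]
= ((Y')'+(X'·(X'+Y'))'·((X'·(X'+Y'))'+Z))'   [distribution]
= ((Y')'+(X'·(X'+Y'))')'   [absorption]
= ((Y')'+(X')')'   [absorption]
= Y'·X'   [De Morgan]

Y'·X'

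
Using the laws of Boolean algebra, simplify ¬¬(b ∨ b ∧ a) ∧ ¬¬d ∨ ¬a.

¬¬(b ∨ b ∧ a) ∧ ¬¬d ∨ ¬a
= ¬¬b ∧ ¬¬d ∨ ¬a
= b ∧ ¬¬d ∨ ¬a
= b ∧ d ∨ ¬a

b ∧ d ∨ ¬a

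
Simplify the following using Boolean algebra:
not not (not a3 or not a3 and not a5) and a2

not a3 and a2

not not (not a3 or not a3 and not a5) and a2
= not not not a3 and a2   [absorption]
= not a3 and a2   [double negation]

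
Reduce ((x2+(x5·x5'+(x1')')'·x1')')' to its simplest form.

x2+x1'

((x2+(x5·x5'+(x1')')'·x1')')'
= ((x2+(x5·x5'+x1)'·x1')')'   [double negation]
= ((x2+x1'·x1')')'   [complement / identity]
= x2+x1'·x1'   [double negation]
= x2+x1'   [idempotence]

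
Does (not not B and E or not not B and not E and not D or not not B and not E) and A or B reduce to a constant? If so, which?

no

(not not B and E or not not B and not E and not D or not not B and not E) and A or B
= (not not B and E or not not B and not E) and A or B   (absorption)
= not not B and A or B   (distribution)
= B and A or B   (double negation)
= B   (absorption)
This depends on B, so it is not a constant.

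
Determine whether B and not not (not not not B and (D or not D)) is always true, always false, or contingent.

B and not not (not not not B and (D or not D))
= B and not not not not not B   — complement / identity
= B and not not not B   — double negation
= B and not B   — double negation
= False   — complement

always false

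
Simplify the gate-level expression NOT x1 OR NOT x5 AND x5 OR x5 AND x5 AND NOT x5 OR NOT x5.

NOT x1 OR NOT x5

NOT x1 OR NOT x5 AND x5 OR x5 AND x5 AND NOT x5 OR NOT x5
= NOT x1 OR NOT x5 AND x5 OR x5 AND NOT x5 OR NOT x5   (idempotence)
= NOT x1 OR NOT x5 AND x5 OR NOT x5   (complement / identity)
= NOT x1 OR NOT x5   (complement / identity)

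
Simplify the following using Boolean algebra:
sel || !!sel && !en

sel

sel || !!sel && !en
= sel || sel && !en   [double negation]
= sel   [absorption]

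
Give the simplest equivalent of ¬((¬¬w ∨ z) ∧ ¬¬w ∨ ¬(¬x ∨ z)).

¬w ∧ (¬x ∨ z)

¬((¬¬w ∨ z) ∧ ¬¬w ∨ ¬(¬x ∨ z))
= ¬(¬¬w ∨ ¬(¬x ∨ z))   [absorption]
= ¬w ∧ (¬x ∨ z)   [De Morgan]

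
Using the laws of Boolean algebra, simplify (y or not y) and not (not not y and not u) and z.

(y or not y) and not (not not y and not u) and z
= not (not not y and not u) and z   [complement / identity]
= (not y or u) and z   [De Morgan]

(not y or u) and z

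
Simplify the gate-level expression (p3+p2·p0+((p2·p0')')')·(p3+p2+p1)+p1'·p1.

p3+p2

(p3+p2·p0+((p2·p0')')')·(p3+p2+p1)+p1'·p1
= (p3+p2·p0+p2·p0')·(p3+p2+p1)+p1'·p1   — double negation
= (p3+p2)·(p3+p2+p1)+p1'·p1   — distribution
= p3+p2+p1'·p1   — absorption
= p3+p2   — complement / identity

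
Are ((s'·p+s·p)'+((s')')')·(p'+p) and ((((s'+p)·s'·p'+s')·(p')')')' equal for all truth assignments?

E1: ((s'·p+s·p)'+((s')')')·(p'+p)
    = (p'+((s')')')·(p'+p)   [distribution]
    = p'+((s')')'   [complement / identity]
    = p'+s'   [double negation]
E2: ((((s'+p)·s'·p'+s')·(p')')')'
    = ((((s'+p)·s'·p'+s')·p)')'   [double negation]
    = ((s'+p)·s'·p'+s')·p   [double negation]
    = (s'·p'+s')·p   [absorption]
    = s'·p   [absorption]
These differ: at p=0, s=0, E1 = 1 but E2 = 0.

No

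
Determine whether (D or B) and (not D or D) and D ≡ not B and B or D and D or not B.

No

E1: (D or B) and (not D or D) and D
    = (D or B) and D   [complement / identity]
    = D   [absorption]
E2: not B and B or D and D or not B
    = D and D or not B   [complement / identity]
    = D or not B   [idempotence]
These differ: at B=0, D=0, E1 = 0 but E2 = 1.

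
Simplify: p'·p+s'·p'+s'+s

1

p'·p+s'·p'+s'+s
= s'·p'+s'+s   — complement / identity
= s'+s   — absorption
= 1   — complement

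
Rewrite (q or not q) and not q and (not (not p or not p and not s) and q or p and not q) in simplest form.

(q or not q) and not q and (not (not p or not p and not s) and q or p and not q)
= (q or not q) and not q and (not not p and q or p and not q)
= (q or not q) and not q and (p and q or p and not q)
= (q or not q) and not q and p
= not q and p

not q and p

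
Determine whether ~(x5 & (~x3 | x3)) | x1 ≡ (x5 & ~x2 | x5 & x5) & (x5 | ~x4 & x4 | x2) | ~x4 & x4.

E1: ~(x5 & (~x3 | x3)) | x1
    = ~x5 | x1
E2: (x5 & ~x2 | x5 & x5) & (x5 | ~x4 & x4 | x2) | ~x4 & x4
    = (x5 & ~x2 | x5) & (x5 | ~x4 & x4 | x2) | ~x4 & x4
    = (x5 & ~x2 | x5) & (x5 | ~x4 & x4 | x2)
    = x5 & (x5 | ~x4 & x4 | x2)
    = x5 & (x5 | x2)
    = x5
These differ: at x1=1, x2=1, x3=0, x4=0, x5=0, E1 = 1 but E2 = 0.

No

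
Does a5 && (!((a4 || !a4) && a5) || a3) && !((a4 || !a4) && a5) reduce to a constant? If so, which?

a5 && (!((a4 || !a4) && a5) || a3) && !((a4 || !a4) && a5)
= a5 && !((a4 || !a4) && a5)
= a5 && !a5
= false

yes, False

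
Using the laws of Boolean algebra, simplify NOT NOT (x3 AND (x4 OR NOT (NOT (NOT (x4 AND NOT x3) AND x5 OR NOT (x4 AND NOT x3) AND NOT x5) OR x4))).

NOT NOT (x3 AND (x4 OR NOT (NOT (NOT (x4 AND NOT x3) AND x5 OR NOT (x4 AND NOT x3) AND NOT x5) OR x4)))
= NOT NOT (x3 AND (x4 OR NOT (NOT NOT (x4 AND NOT x3) OR x4)))
= NOT NOT (x3 AND (x4 OR NOT (x4 AND NOT x3 OR x4)))
= NOT NOT (x3 AND (x4 OR NOT x4))
= NOT NOT x3
= x3

x3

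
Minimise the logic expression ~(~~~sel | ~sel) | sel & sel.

~(~~~sel | ~sel) | sel & sel
= ~(~sel | ~sel) | sel & sel   [double negation]
= sel & sel | sel & sel   [De Morgan]
= sel & sel   [idempotence]
= sel   [idempotence]

sel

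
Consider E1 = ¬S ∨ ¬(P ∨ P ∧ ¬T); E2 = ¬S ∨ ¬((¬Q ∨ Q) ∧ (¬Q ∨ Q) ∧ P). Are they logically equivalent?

Yes

E1: ¬S ∨ ¬(P ∨ P ∧ ¬T)
    = ¬S ∨ ¬P   — absorption
E2: ¬S ∨ ¬((¬Q ∨ Q) ∧ (¬Q ∨ Q) ∧ P)
    = ¬S ∨ ¬((¬Q ∨ Q) ∧ P)   — complement / identity
    = ¬S ∨ ¬P   — complement / identity
Both reduce to ¬S ∨ ¬P, so they are equivalent.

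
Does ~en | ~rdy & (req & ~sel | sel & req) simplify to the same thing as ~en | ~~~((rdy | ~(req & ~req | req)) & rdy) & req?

Yes

E1: ~en | ~rdy & (req & ~sel | sel & req)
    = ~en | ~rdy & req   (distribution)
E2: ~en | ~~~((rdy | ~(req & ~req | req)) & rdy) & req
    = ~en | ~~~((rdy | ~req) & rdy) & req   (complement / identity)
    = ~en | ~~~rdy & req   (absorption)
    = ~en | ~rdy & req   (double negation)
Both reduce to ~en | ~rdy & req, so they are equivalent.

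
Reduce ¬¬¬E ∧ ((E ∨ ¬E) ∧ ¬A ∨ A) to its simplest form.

¬E

¬¬¬E ∧ ((E ∨ ¬E) ∧ ¬A ∨ A)
= ¬¬¬E ∧ (¬A ∨ A)   (complement / identity)
= ¬E ∧ (¬A ∨ A)   (double negation)
= ¬E   (complement / identity)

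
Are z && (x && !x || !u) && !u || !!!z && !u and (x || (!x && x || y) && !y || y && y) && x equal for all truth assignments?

No

E1: z && (x && !x || !u) && !u || !!!z && !u
    = z && !u && !u || !!!z && !u
    = z && !u || !!!z && !u
    = z && !u || !z && !u
    = !u
E2: (x || (!x && x || y) && !y || y && y) && x
    = (x || y && !y || y && y) && x
    = (x || y) && x
    = x
These differ: at u=1, x=1, y=1, z=0, E1 = 0 but E2 = 1.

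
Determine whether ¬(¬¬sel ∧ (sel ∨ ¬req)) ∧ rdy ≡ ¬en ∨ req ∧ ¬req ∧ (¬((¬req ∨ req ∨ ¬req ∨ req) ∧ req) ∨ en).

E1: ¬(¬¬sel ∧ (sel ∨ ¬req)) ∧ rdy
    = ¬(sel ∧ (sel ∨ ¬req)) ∧ rdy   — double negation
    = ¬sel ∧ rdy   — absorption
E2: ¬en ∨ req ∧ ¬req ∧ (¬((¬req ∨ req ∨ ¬req ∨ req) ∧ req) ∨ en)
    = ¬en ∨ req ∧ ¬req ∧ (¬((¬req ∨ req) ∧ req) ∨ en)   — idempotence
    = ¬en ∨ req ∧ ¬req ∧ (¬req ∨ en)   — complement / identity
    = ¬en ∨ req ∧ ¬req   — absorption
    = ¬en   — complement / identity
These differ: at en=0, rdy=0, req=0, sel=0, E1 = 0 but E2 = 1.

No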